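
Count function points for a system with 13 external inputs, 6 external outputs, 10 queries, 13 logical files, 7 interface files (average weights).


UFP = EI*4 + EO*5 + EQ*4 + ILF*10 + EIF*7
UFP = 13*4 + 6*5 + 10*4 + 13*10 + 7*7
UFP = 52 + 30 + 40 + 130 + 49
UFP = 301

301


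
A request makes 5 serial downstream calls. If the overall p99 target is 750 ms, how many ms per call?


Formula: per_stage = total_budget / stages
per_stage = 750 / 5
per_stage = 150.0 ms

150.0 ms


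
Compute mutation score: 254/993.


Mutation score = killed / total * 100
Mutation score = 254 / 993 * 100
Mutation score = 25.58%

25.58%


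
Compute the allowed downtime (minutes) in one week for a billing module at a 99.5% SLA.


Formula: allowed downtime = period * (100 - SLA) / 100
Period (week) = 10080 minutes
Unavailability fraction = (100 - 99.5) / 100
Allowed downtime = 10080 * (100 - 99.5) / 100
Allowed downtime = 50.4 minutes

50.4 minutes


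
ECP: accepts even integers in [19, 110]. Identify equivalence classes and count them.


Constraint: even integers in [19, 110]
Class 1: x < 19 — out-of-range invalid
Class 2: x in [19,110] but odd — wrong type invalid
Class 3: x in [19,110] and even — valid
Class 4: x > 110 — out-of-range invalid
Total equivalence classes: 4

4 equivalence classes


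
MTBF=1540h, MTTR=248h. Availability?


Availability = MTBF / (MTBF + MTTR)
Availability = 1540 / (1540 + 248)
Availability = 1540 / 1788
Availability = 86.1298%

86.1298%


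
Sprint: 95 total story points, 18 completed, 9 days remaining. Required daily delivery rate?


Formula: Required rate = Remaining points / Days left
Remaining = 95 - 18 = 77 points
Required rate = 77 / 9 = 8.56 points/day

8.56 points/day


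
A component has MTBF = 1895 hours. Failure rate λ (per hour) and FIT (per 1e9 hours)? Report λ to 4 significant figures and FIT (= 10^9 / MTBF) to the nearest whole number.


Formula: λ = 1 / MTBF; FIT = λ × 1e9 = 1e9 / MTBF
λ = 1 / 1895 ≈ 5.277e-04 failures/hour
FIT = 1e9 / 1895 ≈ 527704 failures per 1e9 hours (nearest whole number)

λ = 5.277e-04 /h, FIT = 527704


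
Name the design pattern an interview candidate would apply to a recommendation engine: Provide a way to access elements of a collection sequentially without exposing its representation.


This matches the Iterator pattern

Iterator


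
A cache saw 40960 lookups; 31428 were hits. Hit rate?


Formula: hit rate = hits / (hits + misses) * 100
hit rate = 31428 / (31428 + 9532) * 100
hit rate = 31428 / 40960 * 100
hit rate = 76.73%

76.73%


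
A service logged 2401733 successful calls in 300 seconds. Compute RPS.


Formula: throughput = requests / seconds
throughput = 2401733 / 300
throughput = 8005.78 requests/second

8005.78 requests/second


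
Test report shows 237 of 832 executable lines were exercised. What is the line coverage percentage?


Coverage = covered / total * 100
Coverage = 237 / 832 * 100
Coverage = 28.49%

28.49%


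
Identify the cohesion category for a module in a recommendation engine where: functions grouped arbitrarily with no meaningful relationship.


Reasoning: Worst: random grouping
Type: Coincidental cohesion

Coincidental cohesion


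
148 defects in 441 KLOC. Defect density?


Defect density = defects / KLOC
Defect density = 148 / 441
Defect density = 0.336 defects/KLOC

0.336 defects/KLOC


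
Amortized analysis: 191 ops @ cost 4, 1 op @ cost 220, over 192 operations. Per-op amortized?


Formula: Amortized cost = Total cost / Operations
Total cost = (191 * 4) + (1 * 220)
Total cost = 764 + 220 = 984
Amortized = 984 / 192 = 5.125

5.125


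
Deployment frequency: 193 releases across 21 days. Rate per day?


Formula: deployments per day = releases / days
= 193 / 21
= 9.19 deploys/day
(equivalently, 64.33 deploys/week)

9.19 deploys/day


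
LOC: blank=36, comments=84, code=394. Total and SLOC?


Total LOC = blank + comment + code
Total LOC = 36 + 84 + 394 = 514
SLOC (source only) = code = 394

Total LOC: 514, SLOC: 394


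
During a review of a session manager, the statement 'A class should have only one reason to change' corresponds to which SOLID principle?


This describes the Single Responsibility Principle (SRP)

Single Responsibility Principle (SRP)


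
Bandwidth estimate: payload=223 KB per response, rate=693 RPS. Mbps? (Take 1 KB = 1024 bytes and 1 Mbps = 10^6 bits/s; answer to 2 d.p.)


Formula: Mbps = payload_bytes * RPS * 8 / 1e6
Payload per request = 223 KB = 223 * 1024 = 228352 bytes
Total bytes/sec = 228352 * 693 = 158247936
Total bits/sec = 158247936 * 8 = 1265983488
Mbps = 1265983488 / 1e6 = 1265.98

1265.98 Mbps


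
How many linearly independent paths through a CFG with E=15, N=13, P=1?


Formula: V(G) = E - N + 2P
V(G) = 15 - 13 + 2*1
V(G) = 2 + 2
V(G) = 4

4


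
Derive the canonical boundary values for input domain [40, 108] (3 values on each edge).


Range: [40, 108]
Boundaries: just below min, min, min+1, max-1, max, just above max
Values: [39, 40, 41, 107, 108, 109]

[39, 40, 41, 107, 108, 109]


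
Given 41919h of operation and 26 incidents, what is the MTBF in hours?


Formula: MTBF = Total operating time / Number of failures
MTBF = 41919 / 26
MTBF = 1612.27 hours

1612.27 hours


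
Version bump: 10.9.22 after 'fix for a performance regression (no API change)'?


Current: 10.9.22
Change category: 'fix for a performance regression (no API change)' → patch bump
SemVer rule: patch bump → increment PATCH (MAJOR and MINOR unchanged)
New: 10.9.23

10.9.23


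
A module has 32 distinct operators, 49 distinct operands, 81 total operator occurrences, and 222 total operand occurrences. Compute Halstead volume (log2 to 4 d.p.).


Formula: V = N * log2(η), where N = N1 + N2 and η = η1 + η2
η = 32 + 49 = 81
N = 81 + 222 = 303
log2(81) ≈ 6.3399
V = 303 * 6.3399 = 1920.99

1920.99


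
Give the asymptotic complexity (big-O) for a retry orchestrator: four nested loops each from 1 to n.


Reasoning: four levels of nesting
Complexity: O(n^4)

O(n^4)


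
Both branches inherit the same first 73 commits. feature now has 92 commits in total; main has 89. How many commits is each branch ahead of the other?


Common ancestor: commit #73
feature commits after divergence: 92 - 73 = 19
main commits after divergence: 89 - 73 = 16
feature is 19 commits ahead of main
main is 16 commits ahead of feature

feature ahead: 19, main ahead: 16


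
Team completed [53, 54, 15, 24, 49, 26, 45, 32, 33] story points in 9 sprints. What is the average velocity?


Formula: Avg velocity = Total points / Number of sprints
Points: [53, 54, 15, 24, 49, 26, 45, 32, 33]
Sum = 53 + 54 + 15 + 24 + 49 + 26 + 45 + 32 + 33 = 331
Avg velocity = 331 / 9 = 36.78 points/sprint

36.78 points/sprint


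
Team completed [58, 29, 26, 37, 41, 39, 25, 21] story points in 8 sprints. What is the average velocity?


Formula: Avg velocity = Total points / Number of sprints
Points: [58, 29, 26, 37, 41, 39, 25, 21]
Sum = 58 + 29 + 26 + 37 + 41 + 39 + 25 + 21 = 276
Avg velocity = 276 / 8 = 34.5 points/sprint

34.5 points/sprint


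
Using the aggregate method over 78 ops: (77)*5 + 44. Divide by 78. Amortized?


Formula: Amortized cost = Total cost / Operations
Total cost = (77 * 5) + (1 * 44)
Total cost = 385 + 44 = 429
Amortized = 429 / 78 = 5.5

5.5


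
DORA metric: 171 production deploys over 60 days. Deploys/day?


Formula: deployments per day = releases / days
= 171 / 60
= 2.85 deploys/day
(equivalently, 19.95 deploys/week)

2.85 deploys/day


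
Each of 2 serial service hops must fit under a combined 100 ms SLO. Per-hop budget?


Formula: per_stage = total_budget / stages
per_stage = 100 / 2
per_stage = 50.0 ms

50.0 ms


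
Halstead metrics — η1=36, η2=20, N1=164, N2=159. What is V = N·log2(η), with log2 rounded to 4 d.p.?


Formula: V = N * log2(η), where N = N1 + N2 and η = η1 + η2
η = 36 + 20 = 56
N = 164 + 159 = 323
log2(56) ≈ 5.8074
V = 323 * 5.8074 = 1875.79

1875.79


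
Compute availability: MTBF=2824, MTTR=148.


Availability = MTBF / (MTBF + MTTR)
Availability = 2824 / (2824 + 148)
Availability = 2824 / 2972
Availability = 95.0202%

95.0202%


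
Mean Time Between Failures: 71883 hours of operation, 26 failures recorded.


Formula: MTBF = Total operating time / Number of failures
MTBF = 71883 / 26
MTBF = 2764.73 hours

2764.73 hours


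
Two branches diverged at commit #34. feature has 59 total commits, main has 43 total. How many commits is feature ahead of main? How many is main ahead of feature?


Common ancestor: commit #34
feature commits after divergence: 59 - 34 = 25
main commits after divergence: 43 - 34 = 9
feature is 25 commits ahead of main
main is 9 commits ahead of feature

feature ahead: 25, main ahead: 9


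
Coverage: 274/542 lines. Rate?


Coverage = covered / total * 100
Coverage = 274 / 542 * 100
Coverage = 50.55%

50.55%


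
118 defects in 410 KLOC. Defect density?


Defect density = defects / KLOC
Defect density = 118 / 410
Defect density = 0.288 defects/KLOC

0.288 defects/KLOC


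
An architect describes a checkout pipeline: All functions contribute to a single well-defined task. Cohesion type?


Reasoning: Best: single purpose
Type: Functional cohesion

Functional cohesion


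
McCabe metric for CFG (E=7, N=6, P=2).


Formula: V(G) = E - N + 2P
V(G) = 7 - 6 + 2*2
V(G) = 1 + 4
V(G) = 5

5


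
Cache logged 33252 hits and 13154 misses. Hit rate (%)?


Formula: hit rate = hits / (hits + misses) * 100
hit rate = 33252 / (33252 + 13154) * 100
hit rate = 33252 / 46406 * 100
hit rate = 71.65%

71.65%


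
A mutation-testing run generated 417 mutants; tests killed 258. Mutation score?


Mutation score = killed / total * 100
Mutation score = 258 / 417 * 100
Mutation score = 61.87%

61.87%


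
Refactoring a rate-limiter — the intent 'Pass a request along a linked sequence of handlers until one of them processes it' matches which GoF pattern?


This matches the Chain of Responsibility pattern

Chain of Responsibility


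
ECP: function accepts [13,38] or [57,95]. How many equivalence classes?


Valid ranges: [13,38] and [57,95]
Class 1: x < 13 — invalid
Class 2: 13 ≤ x ≤ 38 — valid
Class 3: 38 < x < 57 — invalid (gap between ranges)
Class 4: 57 ≤ x ≤ 95 — valid
Class 5: x > 95 — invalid
Total equivalence classes: 5

5 equivalence classes


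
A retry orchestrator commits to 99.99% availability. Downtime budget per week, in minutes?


Formula: allowed downtime = period * (100 - SLA) / 100
Period (week) = 10080 minutes
Unavailability fraction = (100 - 99.99) / 100
Allowed downtime = 10080 * (100 - 99.99) / 100
Allowed downtime = 1.008 minutes

1.008 minutes


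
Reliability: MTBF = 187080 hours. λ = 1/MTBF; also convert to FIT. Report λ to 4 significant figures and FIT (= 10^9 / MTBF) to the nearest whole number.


Formula: λ = 1 / MTBF; FIT = λ × 1e9 = 1e9 / MTBF
λ = 1 / 187080 ≈ 5.345e-06 failures/hour
FIT = 1e9 / 187080 ≈ 5345 failures per 1e9 hours (nearest whole number)

λ = 5.345e-06 /h, FIT = 5345


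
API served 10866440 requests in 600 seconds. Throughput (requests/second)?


Formula: throughput = requests / seconds
throughput = 10866440 / 600
throughput = 18110.73 requests/second

18110.73 requests/second


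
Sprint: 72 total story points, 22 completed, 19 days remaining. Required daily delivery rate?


Formula: Required rate = Remaining points / Days left
Remaining = 72 - 22 = 50 points
Required rate = 50 / 19 = 2.63 points/day

2.63 points/day


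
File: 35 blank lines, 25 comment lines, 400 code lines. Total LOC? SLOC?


Total LOC = blank + comment + code
Total LOC = 35 + 25 + 400 = 460
SLOC (source only) = code = 400

Total LOC: 460, SLOC: 400


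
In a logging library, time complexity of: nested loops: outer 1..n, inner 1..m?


Reasoning: product of independent bounds
Complexity: O(n*m)

O(n*m)


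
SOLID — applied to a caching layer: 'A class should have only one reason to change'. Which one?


This describes the Single Responsibility Principle (SRP)

Single Responsibility Principle (SRP)


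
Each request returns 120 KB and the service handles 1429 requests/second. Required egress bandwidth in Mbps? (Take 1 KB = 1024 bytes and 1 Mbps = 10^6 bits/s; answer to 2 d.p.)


Formula: Mbps = payload_bytes * RPS * 8 / 1e6
Payload per request = 120 KB = 120 * 1024 = 122880 bytes
Total bytes/sec = 122880 * 1429 = 175595520
Total bits/sec = 175595520 * 8 = 1404764160
Mbps = 1404764160 / 1e6 = 1404.76

1404.76 Mbps


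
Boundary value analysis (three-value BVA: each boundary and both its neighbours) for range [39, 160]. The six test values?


Range: [39, 160]
Boundaries: just below min, min, min+1, max-1, max, just above max
Values: [38, 39, 40, 159, 160, 161]

[38, 39, 40, 159, 160, 161]


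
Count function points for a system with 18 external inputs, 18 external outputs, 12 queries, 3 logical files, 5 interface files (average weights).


UFP = EI*4 + EO*5 + EQ*4 + ILF*10 + EIF*7
UFP = 18*4 + 18*5 + 12*4 + 3*10 + 5*7
UFP = 72 + 90 + 48 + 30 + 35
UFP = 275

275


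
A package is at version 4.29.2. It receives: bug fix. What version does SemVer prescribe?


Current: 4.29.2
Change category: 'bug fix' → patch bump
SemVer rule: patch bump → increment PATCH (MAJOR and MINOR unchanged)
New: 4.29.3

4.29.3


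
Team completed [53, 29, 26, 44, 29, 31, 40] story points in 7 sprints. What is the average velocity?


Formula: Avg velocity = Total points / Number of sprints
Points: [53, 29, 26, 44, 29, 31, 40]
Sum = 53 + 29 + 26 + 44 + 29 + 31 + 40 = 252
Avg velocity = 252 / 7 = 36.0 points/sprint

36.0 points/sprint


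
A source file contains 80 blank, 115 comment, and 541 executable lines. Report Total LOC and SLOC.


Total LOC = blank + comment + code
Total LOC = 80 + 115 + 541 = 736
SLOC (source only) = code = 541

Total LOC: 736, SLOC: 541


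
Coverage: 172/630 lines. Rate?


Coverage = covered / total * 100
Coverage = 172 / 630 * 100
Coverage = 27.3%

27.3%


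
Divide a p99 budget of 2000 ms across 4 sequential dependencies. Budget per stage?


Formula: per_stage = total_budget / stages
per_stage = 2000 / 4
per_stage = 500.0 ms

500.0 ms


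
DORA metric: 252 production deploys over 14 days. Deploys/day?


Formula: deployments per day = releases / days
= 252 / 14
= 18.0 deploys/day
(equivalently, 126.0 deploys/week)

18.0 deploys/day


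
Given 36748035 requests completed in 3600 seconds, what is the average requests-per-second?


Formula: throughput = requests / seconds
throughput = 36748035 / 3600
throughput = 10207.79 requests/second

10207.79 requests/second


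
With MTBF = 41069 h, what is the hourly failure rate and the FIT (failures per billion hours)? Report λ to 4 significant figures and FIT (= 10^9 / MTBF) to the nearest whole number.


Formula: λ = 1 / MTBF; FIT = λ × 1e9 = 1e9 / MTBF
λ = 1 / 41069 ≈ 2.435e-05 failures/hour
FIT = 1e9 / 41069 ≈ 24349 failures per 1e9 hours (nearest whole number)

λ = 2.435e-05 /h, FIT = 24349


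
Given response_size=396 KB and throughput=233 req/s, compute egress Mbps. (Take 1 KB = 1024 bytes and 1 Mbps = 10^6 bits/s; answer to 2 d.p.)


Formula: Mbps = payload_bytes * RPS * 8 / 1e6
Payload per request = 396 KB = 396 * 1024 = 405504 bytes
Total bytes/sec = 405504 * 233 = 94482432
Total bits/sec = 94482432 * 8 = 755859456
Mbps = 755859456 / 1e6 = 755.86

755.86 Mbps


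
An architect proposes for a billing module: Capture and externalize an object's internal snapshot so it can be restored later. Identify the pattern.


This matches the Memento pattern

Memento


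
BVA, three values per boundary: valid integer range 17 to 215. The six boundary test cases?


Range: [17, 215]
Boundaries: just below min, min, min+1, max-1, max, just above max
Values: [16, 17, 18, 214, 215, 216]

[16, 17, 18, 214, 215, 216]


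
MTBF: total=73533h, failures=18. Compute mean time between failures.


Formula: MTBF = Total operating time / Number of failures
MTBF = 73533 / 18
MTBF = 4085.17 hours

4085.17 hours


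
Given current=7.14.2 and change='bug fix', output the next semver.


Current: 7.14.2
Change category: 'bug fix' → patch bump
SemVer rule: patch bump → increment PATCH (MAJOR and MINOR unchanged)
New: 7.14.3

7.14.3


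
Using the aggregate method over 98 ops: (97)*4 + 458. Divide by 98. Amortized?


Formula: Amortized cost = Total cost / Operations
Total cost = (97 * 4) + (1 * 458)
Total cost = 388 + 458 = 846
Amortized = 846 / 98 = 8.6327

8.6327


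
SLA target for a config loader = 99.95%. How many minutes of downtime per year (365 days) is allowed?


Formula: allowed downtime = period * (100 - SLA) / 100
Period (year (365 days)) = 525600 minutes
Unavailability fraction = (100 - 99.95) / 100
Allowed downtime = 525600 * (100 - 99.95) / 100
Allowed downtime = 262.8 minutes

262.8 minutes


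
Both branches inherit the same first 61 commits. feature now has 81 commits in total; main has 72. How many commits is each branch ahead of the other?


Common ancestor: commit #61
feature commits after divergence: 81 - 61 = 20
main commits after divergence: 72 - 61 = 11
feature is 20 commits ahead of main
main is 11 commits ahead of feature

feature ahead: 20, main ahead: 11


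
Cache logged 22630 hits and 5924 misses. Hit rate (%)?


Formula: hit rate = hits / (hits + misses) * 100
hit rate = 22630 / (22630 + 5924) * 100
hit rate = 22630 / 28554 * 100
hit rate = 79.25%

79.25%


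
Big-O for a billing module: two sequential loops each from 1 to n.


Reasoning: sequential dominates: O(n) + O(n) = O(n)
Complexity: O(n)

O(n)


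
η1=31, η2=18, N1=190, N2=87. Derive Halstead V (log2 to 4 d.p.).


Formula: V = N * log2(η), where N = N1 + N2 and η = η1 + η2
η = 31 + 18 = 49
N = 190 + 87 = 277
log2(49) ≈ 5.6147
V = 277 * 5.6147 = 1555.27

1555.27


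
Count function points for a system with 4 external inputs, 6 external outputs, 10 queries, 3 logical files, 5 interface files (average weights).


UFP = EI*4 + EO*5 + EQ*4 + ILF*10 + EIF*7
UFP = 4*4 + 6*5 + 10*4 + 3*10 + 5*7
UFP = 16 + 30 + 40 + 30 + 35
UFP = 151

151


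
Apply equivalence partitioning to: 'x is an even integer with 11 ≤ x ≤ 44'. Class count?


Constraint: even integers in [11, 44]
Class 1: x < 11 — out-of-range invalid
Class 2: x in [11,44] but odd — wrong type invalid
Class 3: x in [11,44] and even — valid
Class 4: x > 44 — out-of-range invalid
Total equivalence classes: 4

4 equivalence classes


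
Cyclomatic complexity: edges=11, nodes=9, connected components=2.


Formula: V(G) = E - N + 2P
V(G) = 11 - 9 + 2*2
V(G) = 2 + 4
V(G) = 6

6


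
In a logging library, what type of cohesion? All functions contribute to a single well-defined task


Reasoning: Best: single purpose
Type: Functional cohesion

Functional cohesion


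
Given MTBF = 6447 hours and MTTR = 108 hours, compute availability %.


Availability = MTBF / (MTBF + MTTR)
Availability = 6447 / (6447 + 108)
Availability = 6447 / 6555
Availability = 98.3524%

98.3524%


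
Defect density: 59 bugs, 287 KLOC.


Defect density = defects / KLOC
Defect density = 59 / 287
Defect density = 0.206 defects/KLOC

0.206 defects/KLOC


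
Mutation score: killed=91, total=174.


Mutation score = killed / total * 100
Mutation score = 91 / 174 * 100
Mutation score = 52.3%

52.3%


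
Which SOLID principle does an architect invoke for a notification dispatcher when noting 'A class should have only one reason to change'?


This describes the Single Responsibility Principle (SRP)

Single Responsibility Principle (SRP)


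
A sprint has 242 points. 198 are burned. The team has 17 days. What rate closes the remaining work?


Formula: Required rate = Remaining points / Days left
Remaining = 242 - 198 = 44 points
Required rate = 44 / 17 = 2.59 points/day

2.59 points/day


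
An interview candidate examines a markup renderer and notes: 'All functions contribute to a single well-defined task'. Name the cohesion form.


Reasoning: Best: single purpose
Type: Functional cohesion

Functional cohesion


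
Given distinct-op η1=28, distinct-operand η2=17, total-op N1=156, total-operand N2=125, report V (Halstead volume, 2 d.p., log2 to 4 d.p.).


Formula: V = N * log2(η), where N = N1 + N2 and η = η1 + η2
η = 28 + 17 = 45
N = 156 + 125 = 281
log2(45) ≈ 5.4919
V = 281 * 5.4919 = 1543.22

1543.22


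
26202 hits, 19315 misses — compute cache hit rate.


Formula: hit rate = hits / (hits + misses) * 100
hit rate = 26202 / (26202 + 19315) * 100
hit rate = 26202 / 45517 * 100
hit rate = 57.57%

57.57%


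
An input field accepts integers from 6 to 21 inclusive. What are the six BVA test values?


Range: [6, 21]
Boundaries: just below min, min, min+1, max-1, max, just above max
Values: [5, 6, 7, 20, 21, 22]

[5, 6, 7, 20, 21, 22]


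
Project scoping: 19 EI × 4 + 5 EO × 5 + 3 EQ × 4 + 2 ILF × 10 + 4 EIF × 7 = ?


UFP = EI*4 + EO*5 + EQ*4 + ILF*10 + EIF*7
UFP = 19*4 + 5*5 + 3*4 + 2*10 + 4*7
UFP = 76 + 25 + 12 + 20 + 28
UFP = 161

161


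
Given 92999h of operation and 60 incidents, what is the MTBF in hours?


Formula: MTBF = Total operating time / Number of failures
MTBF = 92999 / 60
MTBF = 1549.98 hours

1549.98 hours


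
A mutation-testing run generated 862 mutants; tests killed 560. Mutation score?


Mutation score = killed / total * 100
Mutation score = 560 / 862 * 100
Mutation score = 64.97%

64.97%


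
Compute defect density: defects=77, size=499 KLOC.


Defect density = defects / KLOC
Defect density = 77 / 499
Defect density = 0.154 defects/KLOC

0.154 defects/KLOC


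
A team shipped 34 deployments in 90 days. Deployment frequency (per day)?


Formula: deployments per day = releases / days
= 34 / 90
= 0.378 deploys/day
(equivalently, 2.64 deploys/week)

0.378 deploys/day


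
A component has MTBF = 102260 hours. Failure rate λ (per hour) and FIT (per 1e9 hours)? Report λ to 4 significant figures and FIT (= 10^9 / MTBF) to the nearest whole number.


Formula: λ = 1 / MTBF; FIT = λ × 1e9 = 1e9 / MTBF
λ = 1 / 102260 ≈ 9.779e-06 failures/hour
FIT = 1e9 / 102260 ≈ 9779 failures per 1e9 hours (nearest whole number)

λ = 9.779e-06 /h, FIT = 9779


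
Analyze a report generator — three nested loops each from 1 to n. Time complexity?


Reasoning: three levels of nesting over n
Complexity: O(n^3)

O(n^3)


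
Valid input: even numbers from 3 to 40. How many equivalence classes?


Constraint: even integers in [3, 40]
Class 1: x < 3 — out-of-range invalid
Class 2: x in [3,40] but odd — wrong type invalid
Class 3: x in [3,40] and even — valid
Class 4: x > 40 — out-of-range invalid
Total equivalence classes: 4

4 equivalence classes


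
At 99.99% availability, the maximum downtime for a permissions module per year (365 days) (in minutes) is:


Formula: allowed downtime = period * (100 - SLA) / 100
Period (year (365 days)) = 525600 minutes
Unavailability fraction = (100 - 99.99) / 100
Allowed downtime = 525600 * (100 - 99.99) / 100
Allowed downtime = 52.56 minutes

52.56 minutes


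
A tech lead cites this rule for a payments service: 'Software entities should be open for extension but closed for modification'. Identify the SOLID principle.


This describes the Open/Closed Principle (OCP)

Open/Closed Principle (OCP)


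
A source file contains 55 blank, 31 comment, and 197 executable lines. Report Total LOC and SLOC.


Total LOC = blank + comment + code
Total LOC = 55 + 31 + 197 = 283
SLOC (source only) = code = 197

Total LOC: 283, SLOC: 197


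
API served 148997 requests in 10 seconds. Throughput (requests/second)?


Formula: throughput = requests / seconds
throughput = 148997 / 10
throughput = 14899.7 requests/second

14899.7 requests/second


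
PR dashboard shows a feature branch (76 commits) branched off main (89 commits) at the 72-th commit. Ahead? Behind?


Common ancestor: commit #72
feature commits after divergence: 76 - 72 = 4
main commits after divergence: 89 - 72 = 17
feature is 4 commits ahead of main
main is 17 commits ahead of feature

feature ahead: 4, main ahead: 17


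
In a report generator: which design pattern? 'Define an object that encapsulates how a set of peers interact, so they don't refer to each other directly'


This matches the Mediator pattern

Mediator


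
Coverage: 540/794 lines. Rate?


Coverage = covered / total * 100
Coverage = 540 / 794 * 100
Coverage = 68.01%

68.01%


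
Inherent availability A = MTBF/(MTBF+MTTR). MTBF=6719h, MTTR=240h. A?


Availability = MTBF / (MTBF + MTTR)
Availability = 6719 / (6719 + 240)
Availability = 6719 / 6959
Availability = 96.5512%

96.5512%


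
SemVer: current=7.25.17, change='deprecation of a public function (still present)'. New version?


Current: 7.25.17
Change category: 'deprecation of a public function (still present)' → minor bump
SemVer rule: minor bump → increment MINOR, reset PATCH to 0 (MAJOR unchanged)
New: 7.26.0

7.26.0


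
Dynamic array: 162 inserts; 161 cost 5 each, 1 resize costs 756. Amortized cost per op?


Formula: Amortized cost = Total cost / Operations
Total cost = (161 * 5) + (1 * 756)
Total cost = 805 + 756 = 1561
Amortized = 1561 / 162 = 9.6358

9.6358


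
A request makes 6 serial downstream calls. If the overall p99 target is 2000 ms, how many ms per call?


Formula: per_stage = total_budget / stages
per_stage = 2000 / 6
per_stage = 333.33 ms

333.33 ms


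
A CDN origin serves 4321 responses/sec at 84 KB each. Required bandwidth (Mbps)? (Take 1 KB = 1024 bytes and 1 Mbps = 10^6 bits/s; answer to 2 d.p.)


Formula: Mbps = payload_bytes * RPS * 8 / 1e6
Payload per request = 84 KB = 84 * 1024 = 86016 bytes
Total bytes/sec = 86016 * 4321 = 371675136
Total bits/sec = 371675136 * 8 = 2973401088
Mbps = 2973401088 / 1e6 = 2973.4

2973.4 Mbps


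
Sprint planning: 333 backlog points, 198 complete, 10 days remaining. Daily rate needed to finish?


Formula: Required rate = Remaining points / Days left
Remaining = 333 - 198 = 135 points
Required rate = 135 / 10 = 13.5 points/day

13.5 points/day


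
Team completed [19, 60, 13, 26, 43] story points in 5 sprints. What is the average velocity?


Formula: Avg velocity = Total points / Number of sprints
Points: [19, 60, 13, 26, 43]
Sum = 19 + 60 + 13 + 26 + 43 = 161
Avg velocity = 161 / 5 = 32.2 points/sprint

32.2 points/sprint


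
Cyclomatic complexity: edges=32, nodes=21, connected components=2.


Formula: V(G) = E - N + 2P
V(G) = 32 - 21 + 2*2
V(G) = 11 + 4
V(G) = 15

15


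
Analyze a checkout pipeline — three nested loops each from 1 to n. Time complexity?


Reasoning: three levels of nesting over n
Complexity: O(n^3)

O(n^3)


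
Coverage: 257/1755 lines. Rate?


Coverage = covered / total * 100
Coverage = 257 / 1755 * 100
Coverage = 14.64%

14.64%


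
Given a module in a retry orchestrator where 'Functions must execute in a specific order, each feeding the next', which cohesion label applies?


Reasoning: Output of one is input to next
Type: Sequential cohesion

Sequential cohesion


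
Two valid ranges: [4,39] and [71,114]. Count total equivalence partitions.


Valid ranges: [4,39] and [71,114]
Class 1: x < 4 — invalid
Class 2: 4 ≤ x ≤ 39 — valid
Class 3: 39 < x < 71 — invalid (gap between ranges)
Class 4: 71 ≤ x ≤ 114 — valid
Class 5: x > 114 — invalid
Total equivalence classes: 5

5 equivalence classes


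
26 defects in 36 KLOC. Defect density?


Defect density = defects / KLOC
Defect density = 26 / 36
Defect density = 0.722 defects/KLOC

0.722 defects/KLOC


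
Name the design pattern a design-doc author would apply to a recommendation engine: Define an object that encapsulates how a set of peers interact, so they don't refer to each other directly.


This matches the Mediator pattern

Mediator


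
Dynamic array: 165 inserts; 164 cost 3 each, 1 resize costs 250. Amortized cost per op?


Formula: Amortized cost = Total cost / Operations
Total cost = (164 * 3) + (1 * 250)
Total cost = 492 + 250 = 742
Amortized = 742 / 165 = 4.497

4.497


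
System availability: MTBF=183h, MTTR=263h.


Availability = MTBF / (MTBF + MTTR)
Availability = 183 / (183 + 263)
Availability = 183 / 446
Availability = 41.0314%

41.0314%


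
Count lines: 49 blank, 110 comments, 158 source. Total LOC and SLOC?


Total LOC = blank + comment + code
Total LOC = 49 + 110 + 158 = 317
SLOC (source only) = code = 158

Total LOC: 317, SLOC: 158


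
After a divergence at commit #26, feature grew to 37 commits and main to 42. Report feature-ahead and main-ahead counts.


Common ancestor: commit #26
feature commits after divergence: 37 - 26 = 11
main commits after divergence: 42 - 26 = 16
feature is 11 commits ahead of main
main is 16 commits ahead of feature

feature ahead: 11, main ahead: 16


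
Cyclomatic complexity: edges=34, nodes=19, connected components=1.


Formula: V(G) = E - N + 2P
V(G) = 34 - 19 + 2*1
V(G) = 15 + 2
V(G) = 17

17


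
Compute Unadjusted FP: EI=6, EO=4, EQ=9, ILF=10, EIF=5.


UFP = EI*4 + EO*5 + EQ*4 + ILF*10 + EIF*7
UFP = 6*4 + 4*5 + 9*4 + 10*10 + 5*7
UFP = 24 + 20 + 36 + 100 + 35
UFP = 215

215


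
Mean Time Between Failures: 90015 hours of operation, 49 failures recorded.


Formula: MTBF = Total operating time / Number of failures
MTBF = 90015 / 49
MTBF = 1837.04 hours

1837.04 hours


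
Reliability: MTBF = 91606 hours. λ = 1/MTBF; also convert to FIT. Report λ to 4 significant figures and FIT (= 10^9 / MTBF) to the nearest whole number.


Formula: λ = 1 / MTBF; FIT = λ × 1e9 = 1e9 / MTBF
λ = 1 / 91606 ≈ 1.092e-05 failures/hour
FIT = 1e9 / 91606 ≈ 10916 failures per 1e9 hours (nearest whole number)

λ = 1.092e-05 /h, FIT = 10916


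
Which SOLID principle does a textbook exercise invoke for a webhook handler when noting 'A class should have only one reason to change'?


This describes the Single Responsibility Principle (SRP)

Single Responsibility Principle (SRP)


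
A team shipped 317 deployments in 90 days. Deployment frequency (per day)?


Formula: deployments per day = releases / days
= 317 / 90
= 3.522 deploys/day
(equivalently, 24.66 deploys/week)

3.522 deploys/day


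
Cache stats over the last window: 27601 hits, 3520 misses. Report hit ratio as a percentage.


Formula: hit rate = hits / (hits + misses) * 100
hit rate = 27601 / (27601 + 3520) * 100
hit rate = 27601 / 31121 * 100
hit rate = 88.69%

88.69%


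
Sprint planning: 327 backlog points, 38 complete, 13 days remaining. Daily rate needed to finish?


Formula: Required rate = Remaining points / Days left
Remaining = 327 - 38 = 289 points
Required rate = 289 / 13 = 22.23 points/day

22.23 points/day


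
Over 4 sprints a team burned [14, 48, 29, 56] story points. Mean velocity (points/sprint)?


Formula: Avg velocity = Total points / Number of sprints
Points: [14, 48, 29, 56]
Sum = 14 + 48 + 29 + 56 = 147
Avg velocity = 147 / 4 = 36.75 points/sprint

36.75 points/sprint


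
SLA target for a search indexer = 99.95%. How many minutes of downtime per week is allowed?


Formula: allowed downtime = period * (100 - SLA) / 100
Period (week) = 10080 minutes
Unavailability fraction = (100 - 99.95) / 100
Allowed downtime = 10080 * (100 - 99.95) / 100
Allowed downtime = 5.04 minutes

5.04 minutes


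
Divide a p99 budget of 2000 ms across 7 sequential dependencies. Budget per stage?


Formula: per_stage = total_budget / stages
per_stage = 2000 / 7
per_stage = 285.71 ms

285.71 ms


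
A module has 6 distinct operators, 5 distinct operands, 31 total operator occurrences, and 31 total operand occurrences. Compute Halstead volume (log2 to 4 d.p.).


Formula: V = N * log2(η), where N = N1 + N2 and η = η1 + η2
η = 6 + 5 = 11
N = 31 + 31 = 62
log2(11) ≈ 3.4594
V = 62 * 3.4594 = 214.48

214.48


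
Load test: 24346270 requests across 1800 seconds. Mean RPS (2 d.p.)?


Formula: throughput = requests / seconds
throughput = 24346270 / 1800
throughput = 13525.71 requests/second

13525.71 requests/second


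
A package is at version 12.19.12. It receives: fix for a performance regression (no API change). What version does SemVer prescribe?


Current: 12.19.12
Change category: 'fix for a performance regression (no API change)' → patch bump
SemVer rule: patch bump → increment PATCH (MAJOR and MINOR unchanged)
New: 12.19.13

12.19.13


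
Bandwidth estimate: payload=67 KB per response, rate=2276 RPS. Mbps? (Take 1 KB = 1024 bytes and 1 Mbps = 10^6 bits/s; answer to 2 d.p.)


Formula: Mbps = payload_bytes * RPS * 8 / 1e6
Payload per request = 67 KB = 67 * 1024 = 68608 bytes
Total bytes/sec = 68608 * 2276 = 156151808
Total bits/sec = 156151808 * 8 = 1249214464
Mbps = 1249214464 / 1e6 = 1249.21

1249.21 Mbps


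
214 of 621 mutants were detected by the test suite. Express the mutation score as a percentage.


Mutation score = killed / total * 100
Mutation score = 214 / 621 * 100
Mutation score = 34.46%

34.46%


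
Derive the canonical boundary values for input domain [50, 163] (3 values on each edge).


Range: [50, 163]
Boundaries: just below min, min, min+1, max-1, max, just above max
Values: [49, 50, 51, 162, 163, 164]

[49, 50, 51, 162, 163, 164]


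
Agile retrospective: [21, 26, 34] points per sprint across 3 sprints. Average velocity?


Formula: Avg velocity = Total points / Number of sprints
Points: [21, 26, 34]
Sum = 21 + 26 + 34 = 81
Avg velocity = 81 / 3 = 27.0 points/sprint

27.0 points/sprint


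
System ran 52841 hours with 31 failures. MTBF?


Formula: MTBF = Total operating time / Number of failures
MTBF = 52841 / 31
MTBF = 1704.55 hours

1704.55 hours


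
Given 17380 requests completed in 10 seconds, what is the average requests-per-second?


Formula: throughput = requests / seconds
throughput = 17380 / 10
throughput = 1738.0 requests/second

1738.0 requests/second


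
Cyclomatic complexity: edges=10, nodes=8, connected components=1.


Formula: V(G) = E - N + 2P
V(G) = 10 - 8 + 2*1
V(G) = 2 + 2
V(G) = 4

4


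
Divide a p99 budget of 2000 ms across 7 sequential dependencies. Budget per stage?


Formula: per_stage = total_budget / stages
per_stage = 2000 / 7
per_stage = 285.71 ms

285.71 ms


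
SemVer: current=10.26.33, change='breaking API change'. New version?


Current: 10.26.33
Change category: 'breaking API change' → major bump
SemVer rule: major bump → increment MAJOR, reset MINOR and PATCH to 0
New: 11.0.0

11.0.0


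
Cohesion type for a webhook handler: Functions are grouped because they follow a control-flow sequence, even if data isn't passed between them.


Reasoning: Grouped by order of execution within a routine, not by data flow
Type: Procedural cohesion

Procedural cohesion


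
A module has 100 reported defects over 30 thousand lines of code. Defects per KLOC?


Defect density = defects / KLOC
Defect density = 100 / 30
Defect density = 3.333 defects/KLOC

3.333 defects/KLOC


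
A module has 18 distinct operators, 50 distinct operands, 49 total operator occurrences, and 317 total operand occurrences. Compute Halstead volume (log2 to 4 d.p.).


Formula: V = N * log2(η), where N = N1 + N2 and η = η1 + η2
η = 18 + 50 = 68
N = 49 + 317 = 366
log2(68) ≈ 6.0875
V = 366 * 6.0875 = 2228.03

2228.03


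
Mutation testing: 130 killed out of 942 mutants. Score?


Mutation score = killed / total * 100
Mutation score = 130 / 942 * 100
Mutation score = 13.8%

13.8%


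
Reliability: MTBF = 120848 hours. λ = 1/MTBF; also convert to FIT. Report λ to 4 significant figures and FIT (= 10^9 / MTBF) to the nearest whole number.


Formula: λ = 1 / MTBF; FIT = λ × 1e9 = 1e9 / MTBF
λ = 1 / 120848 ≈ 8.275e-06 failures/hour
FIT = 1e9 / 120848 ≈ 8275 failures per 1e9 hours (nearest whole number)

λ = 8.275e-06 /h, FIT = 8275


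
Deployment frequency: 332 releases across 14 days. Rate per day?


Formula: deployments per day = releases / days
= 332 / 14
= 23.714 deploys/day
(equivalently, 166.0 deploys/week)

23.714 deploys/day


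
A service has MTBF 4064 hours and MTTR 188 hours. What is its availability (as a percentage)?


Availability = MTBF / (MTBF + MTTR)
Availability = 4064 / (4064 + 188)
Availability = 4064 / 4252
Availability = 95.5786%

95.5786%


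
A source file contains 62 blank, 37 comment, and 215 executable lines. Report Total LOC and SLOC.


Total LOC = blank + comment + code
Total LOC = 62 + 37 + 215 = 314
SLOC (source only) = code = 215

Total LOC: 314, SLOC: 215


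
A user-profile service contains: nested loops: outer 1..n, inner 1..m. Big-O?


Reasoning: product of independent bounds
Complexity: O(n*m)

O(n*m)


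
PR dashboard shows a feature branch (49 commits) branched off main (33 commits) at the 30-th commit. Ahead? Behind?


Common ancestor: commit #30
feature commits after divergence: 49 - 30 = 19
main commits after divergence: 33 - 30 = 3
feature is 19 commits ahead of main
main is 3 commits ahead of feature

feature ahead: 19, main ahead: 3


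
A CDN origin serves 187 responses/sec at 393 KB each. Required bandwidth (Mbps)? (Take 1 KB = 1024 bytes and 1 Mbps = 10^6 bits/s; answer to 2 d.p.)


Formula: Mbps = payload_bytes * RPS * 8 / 1e6
Payload per request = 393 KB = 393 * 1024 = 402432 bytes
Total bytes/sec = 402432 * 187 = 75254784
Total bits/sec = 75254784 * 8 = 602038272
Mbps = 602038272 / 1e6 = 602.04

602.04 Mbps


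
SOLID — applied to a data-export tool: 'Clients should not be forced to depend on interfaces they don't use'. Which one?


This describes the Interface Segregation Principle (ISP)

Interface Segregation Principle (ISP)


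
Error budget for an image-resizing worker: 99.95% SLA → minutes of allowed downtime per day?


Formula: allowed downtime = period * (100 - SLA) / 100
Period (day) = 1440 minutes
Unavailability fraction = (100 - 99.95) / 100
Allowed downtime = 1440 * (100 - 99.95) / 100
Allowed downtime = 0.72 minutes

0.72 minutes


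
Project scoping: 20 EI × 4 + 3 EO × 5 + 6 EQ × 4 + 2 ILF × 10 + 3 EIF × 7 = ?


UFP = EI*4 + EO*5 + EQ*4 + ILF*10 + EIF*7
UFP = 20*4 + 3*5 + 6*4 + 2*10 + 3*7
UFP = 80 + 15 + 24 + 20 + 21
UFP = 160

160


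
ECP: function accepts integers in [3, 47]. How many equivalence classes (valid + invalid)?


Valid range: [3, 47]
Class 1: x < 3 — invalid
Class 2: 3 ≤ x ≤ 47 — valid
Class 3: x > 47 — invalid
Total equivalence classes: 3

3 equivalence classes


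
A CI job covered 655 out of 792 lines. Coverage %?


Coverage = covered / total * 100
Coverage = 655 / 792 * 100
Coverage = 82.7%

82.7%


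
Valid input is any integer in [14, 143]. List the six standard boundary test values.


Range: [14, 143]
Boundaries: just below min, min, min+1, max-1, max, just above max
Values: [13, 14, 15, 142, 143, 144]

[13, 14, 15, 142, 143, 144]


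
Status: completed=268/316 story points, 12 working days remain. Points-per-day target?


Formula: Required rate = Remaining points / Days left
Remaining = 316 - 268 = 48 points
Required rate = 48 / 12 = 4.0 points/day

4.0 points/day


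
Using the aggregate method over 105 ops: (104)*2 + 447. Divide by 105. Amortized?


Formula: Amortized cost = Total cost / Operations
Total cost = (104 * 2) + (1 * 447)
Total cost = 208 + 447 = 655
Amortized = 655 / 105 = 6.2381

6.2381


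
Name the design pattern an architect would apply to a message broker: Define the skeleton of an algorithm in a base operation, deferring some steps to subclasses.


This matches the Template Method pattern

Template Method
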